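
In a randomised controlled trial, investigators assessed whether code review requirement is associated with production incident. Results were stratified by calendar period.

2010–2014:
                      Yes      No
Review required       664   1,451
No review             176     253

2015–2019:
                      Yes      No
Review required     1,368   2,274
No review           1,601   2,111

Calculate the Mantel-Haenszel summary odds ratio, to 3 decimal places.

OR_MH = Σ(aᵢdᵢ/nᵢ) / Σ(bᵢcᵢ/nᵢ), where nᵢ is the stratum total.
Stratum 1 (2010–2014): n = 2544; a·d/n = 664·253/2544 = 66.0346; b·c/n = 1451·176/2544 = 100.3836
Stratum 2 (2015–2019): n = 7354; a·d/n = 1368·2111/7354 = 392.6908; b·c/n = 2274·1601/7354 = 495.0604
OR_MH = (66.0346 + 392.6908) / (100.3836 + 495.0604) = 458.7254 / 595.4440 = 0.77039

0.770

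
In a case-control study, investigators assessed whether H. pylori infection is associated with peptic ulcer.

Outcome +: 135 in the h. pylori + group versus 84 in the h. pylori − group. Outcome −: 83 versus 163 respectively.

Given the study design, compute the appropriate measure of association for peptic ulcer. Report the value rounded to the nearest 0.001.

From the description: a = 135, b = 83, c = 84, d = 163.
This is a case-control study: participants were sampled on outcome status, so risks in the source population cannot be estimated directly — relative risk is not valid here. The odds ratio is the appropriate measure.
OR = (a·d)/(b·c) = (135 × 163) / (83 × 84) = 22005 / 6972 = 3.15620

3.156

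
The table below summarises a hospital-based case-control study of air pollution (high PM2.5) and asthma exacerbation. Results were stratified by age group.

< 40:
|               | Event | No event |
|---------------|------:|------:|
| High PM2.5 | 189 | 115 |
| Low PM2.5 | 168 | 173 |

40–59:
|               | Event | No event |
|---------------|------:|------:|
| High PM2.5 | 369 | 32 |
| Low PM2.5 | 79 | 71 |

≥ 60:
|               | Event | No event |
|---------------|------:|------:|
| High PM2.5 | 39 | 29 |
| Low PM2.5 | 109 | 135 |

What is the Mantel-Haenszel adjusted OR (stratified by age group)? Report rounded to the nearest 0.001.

2.577

OR_MH = Σ(aᵢdᵢ/nᵢ) / Σ(bᵢcᵢ/nᵢ), where nᵢ is the stratum total.
Stratum 1 (< 40): n = 645; a·d/n = 189·173/645 = 50.6930; b·c/n = 115·168/645 = 29.9535
Stratum 2 (40–59): n = 551; a·d/n = 369·71/551 = 47.5481; b·c/n = 32·79/551 = 4.5880
Stratum 3 (≥ 60): n = 312; a·d/n = 39·135/312 = 16.8750; b·c/n = 29·109/312 = 10.1314
OR_MH = (50.6930 + 47.5481 + 16.8750) / (29.9535 + 4.5880 + 10.1314) = 115.1161 / 44.6729 = 2.57687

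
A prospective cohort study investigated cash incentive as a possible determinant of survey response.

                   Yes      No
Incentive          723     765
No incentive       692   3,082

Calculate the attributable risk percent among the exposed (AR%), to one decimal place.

Cells: a = 723, b = 765, c = 692, d = 3082.
Risk in exposed = 723/1488 = 0.48589; risk in unexposed = 692/3774 = 0.18336.
RR = 0.48589/0.18336 = 2.64991
AR% = (RR − 1)/RR × 100 = (2.64991 − 1)/2.64991 × 100 = 62.2629%

62.3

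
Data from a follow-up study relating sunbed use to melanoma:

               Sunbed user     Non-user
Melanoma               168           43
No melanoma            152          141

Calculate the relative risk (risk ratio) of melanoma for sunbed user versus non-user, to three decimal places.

Reading the table with exposure as columns: a = 168 (Sunbed user, case), b = 152 (Sunbed user, non-case), c = 43 (Non-user, case), d = 141.
Risk in exposed = 168/320 = 0.52500; risk in unexposed = 43/184 = 0.23370.
RR = 0.52500 / 0.23370 = 2.24651
The risk among the exposed is 2.25 times that among the unexposed.

2.247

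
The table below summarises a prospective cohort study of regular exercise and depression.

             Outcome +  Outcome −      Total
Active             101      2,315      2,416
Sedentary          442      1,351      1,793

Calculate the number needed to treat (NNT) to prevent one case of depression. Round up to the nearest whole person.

Risk in treated group = 101/2416 = 0.04180; risk in control = 442/1793 = 0.24651.
Absolute risk reduction = 0.24651 − 0.04180 = 0.20471
NNT = 1 / ARR = 1 / 0.20471 = 4.885 → round up → 5

5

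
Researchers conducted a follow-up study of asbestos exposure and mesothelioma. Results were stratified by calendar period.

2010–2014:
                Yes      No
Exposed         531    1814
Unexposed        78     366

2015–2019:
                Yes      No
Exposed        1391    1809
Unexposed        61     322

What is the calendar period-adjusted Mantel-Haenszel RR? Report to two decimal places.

1.94

RR_MH = Σ(aᵢ·n₀ᵢ/nᵢ) / Σ(cᵢ·n₁ᵢ/nᵢ), with n₁ᵢ = aᵢ+bᵢ (exposed), n₀ᵢ = cᵢ+dᵢ (unexposed), nᵢ = n₁ᵢ+n₀ᵢ.
Stratum 1 (2010–2014): n₁ = 2345, n₀ = 444, n = 2789; a·n₀/n = 531·444/2789 = 84.5335; c·n₁/n = 78·2345/2789 = 65.5826
Stratum 2 (2015–2019): n₁ = 3200, n₀ = 383, n = 3583; a·n₀/n = 1391·383/3583 = 148.6891; c·n₁/n = 61·3200/3583 = 54.4795
RR_MH = (84.5335 + 148.6891) / (65.5826 + 54.4795) = 233.2226 / 120.0621 = 1.94252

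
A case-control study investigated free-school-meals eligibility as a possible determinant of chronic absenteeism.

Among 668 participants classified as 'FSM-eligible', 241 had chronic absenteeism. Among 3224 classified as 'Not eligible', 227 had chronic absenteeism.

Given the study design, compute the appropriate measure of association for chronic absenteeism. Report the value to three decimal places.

7.452

From the description: a = 241, b = 427, c = 227, d = 2997.
This is a case-control study: participants were sampled on outcome status, so risks in the source population cannot be estimated directly — relative risk is not valid here. The odds ratio is the appropriate measure.
OR = (a·d)/(b·c) = (241 × 2997) / (427 × 227) = 722277 / 96929 = 7.45161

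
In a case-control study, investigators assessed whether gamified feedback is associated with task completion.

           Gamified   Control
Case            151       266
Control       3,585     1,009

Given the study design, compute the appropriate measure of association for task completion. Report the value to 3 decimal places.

Reading the table with exposure as columns: a = 151 (Gamified, case), b = 3585 (Gamified, non-case), c = 266 (Control, case), d = 1009.
This is a case-control study: participants were sampled on outcome status, so risks in the source population cannot be estimated directly — relative risk is not valid here. The odds ratio is the appropriate measure.
OR = (a·d)/(b·c) = (151 × 1009) / (3585 × 266) = 152359 / 953610 = 0.15977

0.160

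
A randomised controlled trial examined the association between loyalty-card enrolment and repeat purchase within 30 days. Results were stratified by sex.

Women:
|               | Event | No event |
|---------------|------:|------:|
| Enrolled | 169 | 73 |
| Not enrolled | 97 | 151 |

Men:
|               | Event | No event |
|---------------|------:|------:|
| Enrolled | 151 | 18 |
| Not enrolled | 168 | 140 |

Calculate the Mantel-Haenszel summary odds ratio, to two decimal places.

OR_MH = Σ(aᵢdᵢ/nᵢ) / Σ(bᵢcᵢ/nᵢ), where nᵢ is the stratum total.
Stratum 1 (Women): n = 490; a·d/n = 169·151/490 = 52.0796; b·c/n = 73·97/490 = 14.4510
Stratum 2 (Men): n = 477; a·d/n = 151·140/477 = 44.3187; b·c/n = 18·168/477 = 6.3396
OR_MH = (52.0796 + 44.3187) / (14.4510 + 6.3396) = 96.3983 / 20.7906 = 4.63662

4.64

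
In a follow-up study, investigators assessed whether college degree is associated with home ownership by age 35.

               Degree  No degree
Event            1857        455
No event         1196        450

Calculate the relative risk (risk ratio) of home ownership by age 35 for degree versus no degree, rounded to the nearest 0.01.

Reading the table with exposure as columns: a = 1857 (Degree, case), b = 1196 (Degree, non-case), c = 455 (No degree, case), d = 450.
Risk in exposed = 1857/3053 = 0.60825; risk in unexposed = 455/905 = 0.50276.
RR = 0.60825 / 0.50276 = 1.20982
The risk among the exposed is 1.21 times that among the unexposed.

1.21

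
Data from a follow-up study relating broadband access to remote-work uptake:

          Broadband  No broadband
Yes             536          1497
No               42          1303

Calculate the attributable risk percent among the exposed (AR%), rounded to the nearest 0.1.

42.3

Reading the table with exposure as columns: a = 536 (Broadband, case), b = 42 (Broadband, non-case), c = 1497 (No broadband, case), d = 1303.
Risk in exposed = 536/578 = 0.92734; risk in unexposed = 1497/2800 = 0.53464.
RR = 0.92734/0.53464 = 1.73450
AR% = (RR − 1)/RR × 100 = (1.73450 − 1)/1.73450 × 100 = 42.3463%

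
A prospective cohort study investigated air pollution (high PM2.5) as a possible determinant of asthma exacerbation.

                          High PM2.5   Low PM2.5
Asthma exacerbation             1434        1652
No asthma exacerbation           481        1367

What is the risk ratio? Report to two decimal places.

1.37

Reading the table with exposure as columns: a = 1434 (High PM2.5, case), b = 481 (High PM2.5, non-case), c = 1652 (Low PM2.5, case), d = 1367.
Risk in exposed = 1434/1915 = 0.74883; risk in unexposed = 1652/3019 = 0.54720.
RR = 0.74883 / 0.54720 = 1.36846
The risk among the exposed is 1.37 times that among the unexposed.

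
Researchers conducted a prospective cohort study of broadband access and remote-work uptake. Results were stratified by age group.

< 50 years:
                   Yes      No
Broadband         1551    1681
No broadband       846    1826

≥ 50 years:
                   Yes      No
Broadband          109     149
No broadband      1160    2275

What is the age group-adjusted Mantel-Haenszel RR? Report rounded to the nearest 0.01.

1.48

RR_MH = Σ(aᵢ·n₀ᵢ/nᵢ) / Σ(cᵢ·n₁ᵢ/nᵢ), with n₁ᵢ = aᵢ+bᵢ (exposed), n₀ᵢ = cᵢ+dᵢ (unexposed), nᵢ = n₁ᵢ+n₀ᵢ.
Stratum 1 (< 50 years): n₁ = 3232, n₀ = 2672, n = 5904; a·n₀/n = 1551·2672/5904 = 701.9431; c·n₁/n = 846·3232/5904 = 463.1220
Stratum 2 (≥ 50 years): n₁ = 258, n₀ = 3435, n = 3693; a·n₀/n = 109·3435/3693 = 101.3851; c·n₁/n = 1160·258/3693 = 81.0398
RR_MH = (701.9431 + 101.3851) / (463.1220 + 81.0398) = 803.3281 / 544.1618 = 1.47627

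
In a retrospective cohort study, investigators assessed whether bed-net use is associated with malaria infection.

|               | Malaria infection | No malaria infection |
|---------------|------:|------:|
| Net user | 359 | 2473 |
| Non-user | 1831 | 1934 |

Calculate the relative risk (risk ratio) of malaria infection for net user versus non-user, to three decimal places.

0.261

Cells: a = 359, b = 2473, c = 1831, d = 1934.
Risk in exposed = 359/2832 = 0.12677; risk in unexposed = 1831/3765 = 0.48632.
RR = 0.12677 / 0.48632 = 0.26066
The risk is 74% lower among the exposed than among the unexposed.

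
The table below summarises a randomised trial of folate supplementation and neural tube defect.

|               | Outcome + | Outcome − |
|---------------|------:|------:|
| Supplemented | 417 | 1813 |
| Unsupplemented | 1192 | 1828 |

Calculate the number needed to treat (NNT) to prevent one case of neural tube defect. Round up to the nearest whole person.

Risk in treated group = 417/2230 = 0.18700; risk in control = 1192/3020 = 0.39470.
Absolute risk reduction = 0.39470 − 0.18700 = 0.20771
NNT = 1 / ARR = 1 / 0.20771 = 4.814 → round up → 5

5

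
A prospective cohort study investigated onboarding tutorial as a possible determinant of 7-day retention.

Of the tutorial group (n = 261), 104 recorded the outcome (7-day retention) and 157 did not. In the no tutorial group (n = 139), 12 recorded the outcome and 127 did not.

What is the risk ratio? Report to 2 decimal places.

4.62

From the description: a = 104, b = 157, c = 12, d = 127.
Risk in exposed = 104/261 = 0.39847; risk in unexposed = 12/139 = 0.08633.
RR = 0.39847 / 0.08633 = 4.61558
The risk among the exposed is 4.62 times that among the unexposed.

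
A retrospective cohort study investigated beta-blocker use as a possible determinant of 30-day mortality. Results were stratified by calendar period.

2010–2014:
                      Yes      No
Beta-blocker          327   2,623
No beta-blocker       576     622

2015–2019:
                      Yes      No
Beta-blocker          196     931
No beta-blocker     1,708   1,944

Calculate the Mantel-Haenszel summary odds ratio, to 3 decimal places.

OR_MH = Σ(aᵢdᵢ/nᵢ) / Σ(bᵢcᵢ/nᵢ), where nᵢ is the stratum total.
Stratum 1 (2010–2014): n = 4148; a·d/n = 327·622/4148 = 49.0342; b·c/n = 2623·576/4148 = 364.2353
Stratum 2 (2015–2019): n = 4779; a·d/n = 196·1944/4779 = 79.7288; b·c/n = 931·1708/4779 = 332.7366
OR_MH = (49.0342 + 79.7288) / (364.2353 + 332.7366) = 128.7630 / 696.9718 = 0.18475

0.185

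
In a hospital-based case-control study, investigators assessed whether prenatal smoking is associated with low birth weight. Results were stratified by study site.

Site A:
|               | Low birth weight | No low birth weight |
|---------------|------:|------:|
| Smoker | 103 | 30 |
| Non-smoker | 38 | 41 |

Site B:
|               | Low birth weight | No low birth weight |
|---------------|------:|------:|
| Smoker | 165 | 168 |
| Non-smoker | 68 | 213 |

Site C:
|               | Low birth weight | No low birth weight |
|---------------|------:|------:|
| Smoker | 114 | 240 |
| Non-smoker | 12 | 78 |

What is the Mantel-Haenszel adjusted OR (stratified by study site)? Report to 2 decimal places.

OR_MH = Σ(aᵢdᵢ/nᵢ) / Σ(bᵢcᵢ/nᵢ), where nᵢ is the stratum total.
Stratum 1 (Site A): n = 212; a·d/n = 103·41/212 = 19.9198; b·c/n = 30·38/212 = 5.3774
Stratum 2 (Site B): n = 614; a·d/n = 165·213/614 = 57.2394; b·c/n = 168·68/614 = 18.6059
Stratum 3 (Site C): n = 444; a·d/n = 114·78/444 = 20.0270; b·c/n = 240·12/444 = 6.4865
OR_MH = (19.9198 + 57.2394 + 20.0270) / (5.3774 + 18.6059 + 6.4865) = 97.1863 / 30.4697 = 3.18960

3.19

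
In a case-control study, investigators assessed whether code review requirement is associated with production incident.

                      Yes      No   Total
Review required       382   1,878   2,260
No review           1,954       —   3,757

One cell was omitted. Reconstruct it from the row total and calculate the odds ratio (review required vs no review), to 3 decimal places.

The missing cell is in the unexposed row: 3757 − 1954 = 1803.
So a = 382, b = 1878, c = 1954, d = 1803.
OR = (a·d)/(b·c) = (382 × 1803) / (1878 × 1954) = 688746 / 3669612 = 0.18769

0.188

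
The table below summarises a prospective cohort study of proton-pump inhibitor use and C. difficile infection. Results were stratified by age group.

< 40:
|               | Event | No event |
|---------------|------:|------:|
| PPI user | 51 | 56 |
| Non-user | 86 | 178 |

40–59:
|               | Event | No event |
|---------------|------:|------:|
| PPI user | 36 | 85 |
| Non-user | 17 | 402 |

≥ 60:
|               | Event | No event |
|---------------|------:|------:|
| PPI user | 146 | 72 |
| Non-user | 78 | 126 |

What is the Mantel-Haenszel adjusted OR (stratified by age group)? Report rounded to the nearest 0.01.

OR_MH = Σ(aᵢdᵢ/nᵢ) / Σ(bᵢcᵢ/nᵢ), where nᵢ is the stratum total.
Stratum 1 (< 40): n = 371; a·d/n = 51·178/371 = 24.4690; b·c/n = 56·86/371 = 12.9811
Stratum 2 (40–59): n = 540; a·d/n = 36·402/540 = 26.8000; b·c/n = 85·17/540 = 2.6759
Stratum 3 (≥ 60): n = 422; a·d/n = 146·126/422 = 43.5924; b·c/n = 72·78/422 = 13.3081
OR_MH = (24.4690 + 26.8000 + 43.5924) / (12.9811 + 2.6759 + 13.3081) = 94.8614 / 28.9651 = 3.27502

3.28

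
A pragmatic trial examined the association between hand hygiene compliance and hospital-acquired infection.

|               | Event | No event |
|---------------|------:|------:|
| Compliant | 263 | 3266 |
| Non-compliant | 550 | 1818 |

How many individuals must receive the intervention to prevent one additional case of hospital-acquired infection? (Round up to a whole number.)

7

Risk in treated group = 263/3529 = 0.07453; risk in control = 550/2368 = 0.23226.
Absolute risk reduction = 0.23226 − 0.07453 = 0.15774
NNT = 1 / ARR = 1 / 0.15774 = 6.340 → round up → 7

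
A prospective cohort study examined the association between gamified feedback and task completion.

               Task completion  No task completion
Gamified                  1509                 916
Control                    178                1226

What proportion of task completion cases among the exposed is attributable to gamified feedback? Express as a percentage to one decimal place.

Cells: a = 1509, b = 916, c = 178, d = 1226.
Risk in exposed = 1509/2425 = 0.62227; risk in unexposed = 178/1404 = 0.12678.
RR = 0.62227/0.12678 = 4.90823
AR% = (RR − 1)/RR × 100 = (4.90823 − 1)/4.90823 × 100 = 79.6260%

79.6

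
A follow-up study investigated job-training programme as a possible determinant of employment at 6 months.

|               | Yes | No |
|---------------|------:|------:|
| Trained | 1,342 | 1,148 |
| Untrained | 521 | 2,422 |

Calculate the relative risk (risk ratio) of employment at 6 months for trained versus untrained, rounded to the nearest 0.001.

Cells: a = 1342, b = 1148, c = 521, d = 2422.
Risk in exposed = 1342/2490 = 0.53896; risk in unexposed = 521/2943 = 0.17703.
RR = 0.53896 / 0.17703 = 3.04443
The risk among the exposed is 3.04 times that among the unexposed.

3.044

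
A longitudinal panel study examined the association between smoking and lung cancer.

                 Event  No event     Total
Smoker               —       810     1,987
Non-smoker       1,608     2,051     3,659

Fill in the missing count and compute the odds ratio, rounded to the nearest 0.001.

1.853

The missing cell is in the exposed row: 1987 − 810 = 1177.
So a = 1177, b = 810, c = 1608, d = 2051.
OR = (a·d)/(b·c) = (1177 × 2051) / (810 × 1608) = 2414027 / 1302480 = 1.85341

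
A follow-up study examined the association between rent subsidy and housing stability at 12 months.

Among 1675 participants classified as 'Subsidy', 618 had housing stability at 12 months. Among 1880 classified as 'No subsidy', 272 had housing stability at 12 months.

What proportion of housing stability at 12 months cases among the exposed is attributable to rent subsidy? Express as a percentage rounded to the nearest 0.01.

60.79

From the description: a = 618, b = 1057, c = 272, d = 1608.
Risk in exposed = 618/1675 = 0.36896; risk in unexposed = 272/1880 = 0.14468.
RR = 0.36896/0.14468 = 2.55013
AR% = (RR − 1)/RR × 100 = (2.55013 − 1)/2.55013 × 100 = 60.7863%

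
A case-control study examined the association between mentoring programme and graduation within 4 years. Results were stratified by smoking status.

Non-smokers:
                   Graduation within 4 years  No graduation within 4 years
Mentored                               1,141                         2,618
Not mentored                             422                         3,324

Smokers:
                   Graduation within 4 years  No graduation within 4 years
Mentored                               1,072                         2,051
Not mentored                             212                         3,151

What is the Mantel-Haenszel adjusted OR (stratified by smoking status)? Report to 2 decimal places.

4.79

OR_MH = Σ(aᵢdᵢ/nᵢ) / Σ(bᵢcᵢ/nᵢ), where nᵢ is the stratum total.
Stratum 1 (Non-smokers): n = 7505; a·d/n = 1141·3324/7505 = 505.3543; b·c/n = 2618·422/7505 = 147.2080
Stratum 2 (Smokers): n = 6486; a·d/n = 1072·3151/6486 = 520.7943; b·c/n = 2051·212/6486 = 67.0385
OR_MH = (505.3543 + 520.7943) / (147.2080 + 67.0385) = 1026.1486 / 214.2465 = 4.78957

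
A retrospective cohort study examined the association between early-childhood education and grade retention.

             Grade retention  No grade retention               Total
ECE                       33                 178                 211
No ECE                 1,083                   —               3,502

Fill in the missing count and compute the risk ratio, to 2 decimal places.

The missing cell is in the unexposed row: 3502 − 1083 = 2419.
So a = 33, b = 178, c = 1083, d = 2419.
RR = [a/(a+b)] / [c/(c+d)] = (33/211) / (1083/3502) = 0.15640/0.30925 = 0.50573

0.51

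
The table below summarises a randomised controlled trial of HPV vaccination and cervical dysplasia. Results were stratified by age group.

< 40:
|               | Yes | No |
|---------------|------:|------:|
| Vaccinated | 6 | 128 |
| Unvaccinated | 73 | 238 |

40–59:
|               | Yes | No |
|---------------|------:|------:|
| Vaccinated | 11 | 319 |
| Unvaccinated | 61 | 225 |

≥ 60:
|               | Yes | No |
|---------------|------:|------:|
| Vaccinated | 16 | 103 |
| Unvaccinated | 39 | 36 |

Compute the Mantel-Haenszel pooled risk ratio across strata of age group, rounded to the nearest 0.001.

RR_MH = Σ(aᵢ·n₀ᵢ/nᵢ) / Σ(cᵢ·n₁ᵢ/nᵢ), with n₁ᵢ = aᵢ+bᵢ (exposed), n₀ᵢ = cᵢ+dᵢ (unexposed), nᵢ = n₁ᵢ+n₀ᵢ.
Stratum 1 (< 40): n₁ = 134, n₀ = 311, n = 445; a·n₀/n = 6·311/445 = 4.1933; c·n₁/n = 73·134/445 = 21.9820
Stratum 2 (40–59): n₁ = 330, n₀ = 286, n = 616; a·n₀/n = 11·286/616 = 5.1071; c·n₁/n = 61·330/616 = 32.6786
Stratum 3 (≥ 60): n₁ = 119, n₀ = 75, n = 194; a·n₀/n = 16·75/194 = 6.1856; c·n₁/n = 39·119/194 = 23.9227
RR_MH = (4.1933 + 5.1071 + 6.1856) / (21.9820 + 32.6786 + 23.9227) = 15.4860 / 78.5833 = 0.19706

0.197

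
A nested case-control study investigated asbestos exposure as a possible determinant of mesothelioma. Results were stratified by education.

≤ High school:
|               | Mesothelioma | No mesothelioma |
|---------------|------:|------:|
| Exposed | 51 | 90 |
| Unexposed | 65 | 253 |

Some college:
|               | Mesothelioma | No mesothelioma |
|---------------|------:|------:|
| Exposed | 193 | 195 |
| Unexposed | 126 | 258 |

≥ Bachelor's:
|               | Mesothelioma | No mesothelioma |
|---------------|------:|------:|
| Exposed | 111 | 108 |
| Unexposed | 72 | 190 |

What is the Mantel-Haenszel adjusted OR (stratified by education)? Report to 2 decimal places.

OR_MH = Σ(aᵢdᵢ/nᵢ) / Σ(bᵢcᵢ/nᵢ), where nᵢ is the stratum total.
Stratum 1 (≤ High school): n = 459; a·d/n = 51·253/459 = 28.1111; b·c/n = 90·65/459 = 12.7451
Stratum 2 (Some college): n = 772; a·d/n = 193·258/772 = 64.5000; b·c/n = 195·126/772 = 31.8264
Stratum 3 (≥ Bachelor's): n = 481; a·d/n = 111·190/481 = 43.8462; b·c/n = 108·72/481 = 16.1663
OR_MH = (28.1111 + 64.5000 + 43.8462) / (12.7451 + 31.8264 + 16.1663) = 136.4573 / 60.7378 = 2.24666

2.25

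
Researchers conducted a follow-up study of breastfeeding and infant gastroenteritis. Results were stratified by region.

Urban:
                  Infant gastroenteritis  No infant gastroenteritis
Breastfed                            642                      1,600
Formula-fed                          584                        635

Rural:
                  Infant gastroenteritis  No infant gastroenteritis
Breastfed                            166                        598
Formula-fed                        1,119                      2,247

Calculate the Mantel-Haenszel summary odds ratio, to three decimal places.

0.482

OR_MH = Σ(aᵢdᵢ/nᵢ) / Σ(bᵢcᵢ/nᵢ), where nᵢ is the stratum total.
Stratum 1 (Urban): n = 3461; a·d/n = 642·635/3461 = 117.7897; b·c/n = 1600·584/3461 = 269.9798
Stratum 2 (Rural): n = 4130; a·d/n = 166·2247/4130 = 90.3153; b·c/n = 598·1119/4130 = 162.0247
OR_MH = (117.7897 + 90.3153) / (269.9798 + 162.0247) = 208.1049 / 432.0045 = 0.48172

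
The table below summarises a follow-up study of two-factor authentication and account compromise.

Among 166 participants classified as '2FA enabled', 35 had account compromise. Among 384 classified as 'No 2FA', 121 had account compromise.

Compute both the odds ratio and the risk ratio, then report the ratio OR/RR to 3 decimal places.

From the description: a = 35, b = 131, c = 121, d = 263.
OR = (35·263)/(131·121) = 9205/15851 = 0.58072
Risk in exposed = 35/166 = 0.21084; risk in unexposed = 121/384 = 0.31510; RR = 0.66912
OR/RR = 0.58072 / 0.66912 = 0.86788
The outcome is not rare, so the OR lies further from 1 than the RR.

0.868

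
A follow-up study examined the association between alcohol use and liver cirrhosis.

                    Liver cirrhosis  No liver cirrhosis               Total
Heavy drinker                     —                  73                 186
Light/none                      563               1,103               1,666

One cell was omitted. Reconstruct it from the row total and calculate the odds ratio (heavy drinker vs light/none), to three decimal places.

3.033

The missing cell is in the exposed row: 186 − 73 = 113.
So a = 113, b = 73, c = 563, d = 1103.
OR = (a·d)/(b·c) = (113 × 1103) / (73 × 563) = 124639 / 41099 = 3.03265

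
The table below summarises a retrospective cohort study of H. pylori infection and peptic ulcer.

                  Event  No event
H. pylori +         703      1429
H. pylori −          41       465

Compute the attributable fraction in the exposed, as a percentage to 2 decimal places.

Cells: a = 703, b = 1429, c = 41, d = 465.
Risk in exposed = 703/2132 = 0.32974; risk in unexposed = 41/506 = 0.08103.
RR = 0.32974/0.08103 = 4.06944
AR% = (RR − 1)/RR × 100 = (4.06944 − 1)/4.06944 × 100 = 75.4266%

75.43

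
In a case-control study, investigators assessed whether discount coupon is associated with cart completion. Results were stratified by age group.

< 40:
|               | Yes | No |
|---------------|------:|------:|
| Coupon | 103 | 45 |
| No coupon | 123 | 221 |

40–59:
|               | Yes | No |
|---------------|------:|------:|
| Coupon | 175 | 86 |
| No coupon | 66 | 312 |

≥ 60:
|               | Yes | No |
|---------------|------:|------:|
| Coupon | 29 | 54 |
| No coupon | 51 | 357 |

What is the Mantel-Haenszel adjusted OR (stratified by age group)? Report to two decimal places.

OR_MH = Σ(aᵢdᵢ/nᵢ) / Σ(bᵢcᵢ/nᵢ), where nᵢ is the stratum total.
Stratum 1 (< 40): n = 492; a·d/n = 103·221/492 = 46.2663; b·c/n = 45·123/492 = 11.2500
Stratum 2 (40–59): n = 639; a·d/n = 175·312/639 = 85.4460; b·c/n = 86·66/639 = 8.8826
Stratum 3 (≥ 60): n = 491; a·d/n = 29·357/491 = 21.0855; b·c/n = 54·51/491 = 5.6090
OR_MH = (46.2663 + 85.4460 + 21.0855) / (11.2500 + 8.8826 + 5.6090) = 152.7978 / 25.7416 = 5.93583

5.94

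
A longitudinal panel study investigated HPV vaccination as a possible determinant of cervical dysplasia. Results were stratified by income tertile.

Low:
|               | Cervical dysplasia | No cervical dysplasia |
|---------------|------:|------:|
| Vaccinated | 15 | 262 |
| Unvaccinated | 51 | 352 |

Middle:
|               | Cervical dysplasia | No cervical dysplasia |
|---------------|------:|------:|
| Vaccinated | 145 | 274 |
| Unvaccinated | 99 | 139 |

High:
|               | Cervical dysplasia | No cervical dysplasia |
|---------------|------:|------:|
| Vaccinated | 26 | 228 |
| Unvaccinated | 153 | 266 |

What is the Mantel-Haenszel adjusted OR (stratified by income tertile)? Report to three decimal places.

OR_MH = Σ(aᵢdᵢ/nᵢ) / Σ(bᵢcᵢ/nᵢ), where nᵢ is the stratum total.
Stratum 1 (Low): n = 680; a·d/n = 15·352/680 = 7.7647; b·c/n = 262·51/680 = 19.6500
Stratum 2 (Middle): n = 657; a·d/n = 145·139/657 = 30.6773; b·c/n = 274·99/657 = 41.2877
Stratum 3 (High): n = 673; a·d/n = 26·266/673 = 10.2764; b·c/n = 228·153/673 = 51.8336
OR_MH = (7.7647 + 30.6773 + 10.2764) / (19.6500 + 41.2877 + 51.8336) = 48.7184 / 112.7713 = 0.43201

0.432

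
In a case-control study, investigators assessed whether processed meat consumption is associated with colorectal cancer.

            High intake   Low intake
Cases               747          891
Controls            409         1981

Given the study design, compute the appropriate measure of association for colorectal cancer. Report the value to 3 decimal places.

4.061

Reading the table with exposure as columns: a = 747 (High intake, case), b = 409 (High intake, non-case), c = 891 (Low intake, case), d = 1981.
This is a case-control study: participants were sampled on outcome status, so risks in the source population cannot be estimated directly — relative risk is not valid here. The odds ratio is the appropriate measure.
OR = (a·d)/(b·c) = (747 × 1981) / (409 × 891) = 1479807 / 364419 = 4.06073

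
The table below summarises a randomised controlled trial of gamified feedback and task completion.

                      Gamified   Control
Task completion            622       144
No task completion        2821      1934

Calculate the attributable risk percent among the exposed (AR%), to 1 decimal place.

61.6

Reading the table with exposure as columns: a = 622 (Gamified, case), b = 2821 (Gamified, non-case), c = 144 (Control, case), d = 1934.
Risk in exposed = 622/3443 = 0.18066; risk in unexposed = 144/2078 = 0.06930.
RR = 0.18066/0.06930 = 2.60697
AR% = (RR − 1)/RR × 100 = (2.60697 − 1)/2.60697 × 100 = 61.6413%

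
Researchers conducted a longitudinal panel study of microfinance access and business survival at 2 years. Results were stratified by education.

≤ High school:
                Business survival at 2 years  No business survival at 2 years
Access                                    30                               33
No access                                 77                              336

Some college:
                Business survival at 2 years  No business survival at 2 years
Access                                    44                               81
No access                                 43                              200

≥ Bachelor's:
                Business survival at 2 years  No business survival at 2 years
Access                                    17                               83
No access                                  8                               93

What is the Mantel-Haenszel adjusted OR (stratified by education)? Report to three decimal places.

OR_MH = Σ(aᵢdᵢ/nᵢ) / Σ(bᵢcᵢ/nᵢ), where nᵢ is the stratum total.
Stratum 1 (≤ High school): n = 476; a·d/n = 30·336/476 = 21.1765; b·c/n = 33·77/476 = 5.3382
Stratum 2 (Some college): n = 368; a·d/n = 44·200/368 = 23.9130; b·c/n = 81·43/368 = 9.4647
Stratum 3 (≥ Bachelor's): n = 201; a·d/n = 17·93/201 = 7.8657; b·c/n = 83·8/201 = 3.3035
OR_MH = (21.1765 + 23.9130 + 7.8657) / (5.3382 + 9.4647 + 3.3035) = 52.9552 / 18.1064 = 2.92467

2.925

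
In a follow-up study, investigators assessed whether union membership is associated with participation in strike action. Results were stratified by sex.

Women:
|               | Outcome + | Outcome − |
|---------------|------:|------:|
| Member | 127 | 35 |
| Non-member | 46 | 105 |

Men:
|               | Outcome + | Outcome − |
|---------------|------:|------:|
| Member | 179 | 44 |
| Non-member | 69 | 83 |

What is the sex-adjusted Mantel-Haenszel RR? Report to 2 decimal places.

RR_MH = Σ(aᵢ·n₀ᵢ/nᵢ) / Σ(cᵢ·n₁ᵢ/nᵢ), with n₁ᵢ = aᵢ+bᵢ (exposed), n₀ᵢ = cᵢ+dᵢ (unexposed), nᵢ = n₁ᵢ+n₀ᵢ.
Stratum 1 (Women): n₁ = 162, n₀ = 151, n = 313; a·n₀/n = 127·151/313 = 61.2684; c·n₁/n = 46·162/313 = 23.8083
Stratum 2 (Men): n₁ = 223, n₀ = 152, n = 375; a·n₀/n = 179·152/375 = 72.5547; c·n₁/n = 69·223/375 = 41.0320
RR_MH = (61.2684 + 72.5547) / (23.8083 + 41.0320) = 133.8230 / 64.8403 = 2.06389

2.06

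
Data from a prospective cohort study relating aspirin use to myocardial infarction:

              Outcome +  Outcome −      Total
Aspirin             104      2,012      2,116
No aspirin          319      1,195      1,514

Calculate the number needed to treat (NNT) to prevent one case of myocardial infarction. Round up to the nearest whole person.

7

Risk in treated group = 104/2116 = 0.04915; risk in control = 319/1514 = 0.21070.
Absolute risk reduction = 0.21070 − 0.04915 = 0.16155
NNT = 1 / ARR = 1 / 0.16155 = 6.190 → round up → 7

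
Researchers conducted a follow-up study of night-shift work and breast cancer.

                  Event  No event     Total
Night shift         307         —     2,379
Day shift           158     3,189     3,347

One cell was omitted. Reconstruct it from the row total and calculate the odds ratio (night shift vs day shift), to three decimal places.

The missing cell is in the exposed row: 2379 − 307 = 2072.
So a = 307, b = 2072, c = 158, d = 3189.
OR = (a·d)/(b·c) = (307 × 3189) / (2072 × 158) = 979023 / 327376 = 2.99052

2.991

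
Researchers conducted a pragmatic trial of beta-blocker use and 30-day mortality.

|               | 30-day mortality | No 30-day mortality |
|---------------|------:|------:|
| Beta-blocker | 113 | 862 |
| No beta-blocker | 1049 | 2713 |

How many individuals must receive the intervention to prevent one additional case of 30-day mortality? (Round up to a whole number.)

7

Risk in treated group = 113/975 = 0.11590; risk in control = 1049/3762 = 0.27884.
Absolute risk reduction = 0.27884 − 0.11590 = 0.16294
NNT = 1 / ARR = 1 / 0.16294 = 6.137 → round up → 7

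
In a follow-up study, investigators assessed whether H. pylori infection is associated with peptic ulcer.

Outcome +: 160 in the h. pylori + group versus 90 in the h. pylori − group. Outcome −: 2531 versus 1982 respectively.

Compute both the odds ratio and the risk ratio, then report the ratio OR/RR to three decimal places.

1.017

From the description: a = 160, b = 2531, c = 90, d = 1982.
OR = (160·1982)/(2531·90) = 317120/227790 = 1.39216
Risk in exposed = 160/2691 = 0.05946; risk in unexposed = 90/2072 = 0.04344; RR = 1.36884
OR/RR = 1.39216 / 1.36884 = 1.01703
The outcome is rare in both groups, so OR ≈ RR (ratio near 1).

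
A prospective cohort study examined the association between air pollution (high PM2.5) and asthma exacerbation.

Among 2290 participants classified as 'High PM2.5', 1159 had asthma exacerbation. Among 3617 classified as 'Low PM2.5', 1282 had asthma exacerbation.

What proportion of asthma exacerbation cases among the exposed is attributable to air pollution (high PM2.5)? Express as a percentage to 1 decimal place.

30.0

From the description: a = 1159, b = 1131, c = 1282, d = 2335.
Risk in exposed = 1159/2290 = 0.50611; risk in unexposed = 1282/3617 = 0.35444.
RR = 0.50611/0.35444 = 1.42793
AR% = (RR − 1)/RR × 100 = (1.42793 − 1)/1.42793 × 100 = 29.9688%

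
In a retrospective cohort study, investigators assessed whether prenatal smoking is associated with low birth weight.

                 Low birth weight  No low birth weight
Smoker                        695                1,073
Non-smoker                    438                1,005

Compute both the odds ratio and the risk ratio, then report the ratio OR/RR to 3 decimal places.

Cells: a = 695, b = 1073, c = 438, d = 1005.
OR = (695·1005)/(1073·438) = 698475/469974 = 1.48620
Risk in exposed = 695/1768 = 0.39310; risk in unexposed = 438/1443 = 0.30353; RR = 1.29507
OR/RR = 1.48620 / 1.29507 = 1.14758
The outcome is not rare, so the OR lies further from 1 than the RR.

1.148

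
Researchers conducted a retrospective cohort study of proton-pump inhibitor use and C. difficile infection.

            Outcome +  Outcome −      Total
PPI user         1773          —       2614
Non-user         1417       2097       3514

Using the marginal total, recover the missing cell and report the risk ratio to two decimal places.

1.68

The missing cell is in the exposed row: 2614 − 1773 = 841.
So a = 1773, b = 841, c = 1417, d = 2097.
RR = [a/(a+b)] / [c/(c+d)] = (1773/2614) / (1417/3514) = 0.67827/0.40324 = 1.68204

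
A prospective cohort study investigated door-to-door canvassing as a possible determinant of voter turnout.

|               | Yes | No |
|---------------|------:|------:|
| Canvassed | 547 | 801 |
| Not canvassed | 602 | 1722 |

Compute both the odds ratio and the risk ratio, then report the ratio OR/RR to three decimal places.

Cells: a = 547, b = 801, c = 602, d = 1722.
OR = (547·1722)/(801·602) = 941934/482202 = 1.95340
Risk in exposed = 547/1348 = 0.40579; risk in unexposed = 602/2324 = 0.25904; RR = 1.56652
OR/RR = 1.95340 / 1.56652 = 1.24697
The outcome is not rare, so the OR lies further from 1 than the RR.

1.247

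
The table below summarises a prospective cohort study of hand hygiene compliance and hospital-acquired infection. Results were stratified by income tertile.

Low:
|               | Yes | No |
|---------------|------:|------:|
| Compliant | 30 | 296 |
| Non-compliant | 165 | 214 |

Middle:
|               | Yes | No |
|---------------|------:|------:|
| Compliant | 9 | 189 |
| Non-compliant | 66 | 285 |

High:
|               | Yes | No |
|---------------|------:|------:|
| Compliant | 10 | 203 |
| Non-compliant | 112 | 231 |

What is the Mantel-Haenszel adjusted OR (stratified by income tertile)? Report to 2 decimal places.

0.13

OR_MH = Σ(aᵢdᵢ/nᵢ) / Σ(bᵢcᵢ/nᵢ), where nᵢ is the stratum total.
Stratum 1 (Low): n = 705; a·d/n = 30·214/705 = 9.1064; b·c/n = 296·165/705 = 69.2766
Stratum 2 (Middle): n = 549; a·d/n = 9·285/549 = 4.6721; b·c/n = 189·66/549 = 22.7213
Stratum 3 (High): n = 556; a·d/n = 10·231/556 = 4.1547; b·c/n = 203·112/556 = 40.8921
OR_MH = (9.1064 + 4.6721 + 4.1547) / (69.2766 + 22.7213 + 40.8921) = 17.9332 / 132.8900 = 0.13495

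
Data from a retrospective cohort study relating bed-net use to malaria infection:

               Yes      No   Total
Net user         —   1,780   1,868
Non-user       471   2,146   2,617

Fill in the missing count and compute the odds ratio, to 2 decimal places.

The missing cell is in the exposed row: 1868 − 1780 = 88.
So a = 88, b = 1780, c = 471, d = 2146.
OR = (a·d)/(b·c) = (88 × 2146) / (1780 × 471) = 188848 / 838380 = 0.22525

0.23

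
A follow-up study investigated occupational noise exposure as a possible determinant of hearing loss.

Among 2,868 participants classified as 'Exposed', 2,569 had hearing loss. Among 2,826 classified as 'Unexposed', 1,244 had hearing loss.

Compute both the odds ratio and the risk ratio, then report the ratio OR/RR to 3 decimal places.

From the description: a = 2569, b = 299, c = 1244, d = 1582.
OR = (2569·1582)/(299·1244) = 4064158/371956 = 10.92645
Risk in exposed = 2569/2868 = 0.89575; risk in unexposed = 1244/2826 = 0.44020; RR = 2.03487
OR/RR = 10.92645 / 2.03487 = 5.36960
The outcome is not rare, so the OR lies further from 1 than the RR.

5.370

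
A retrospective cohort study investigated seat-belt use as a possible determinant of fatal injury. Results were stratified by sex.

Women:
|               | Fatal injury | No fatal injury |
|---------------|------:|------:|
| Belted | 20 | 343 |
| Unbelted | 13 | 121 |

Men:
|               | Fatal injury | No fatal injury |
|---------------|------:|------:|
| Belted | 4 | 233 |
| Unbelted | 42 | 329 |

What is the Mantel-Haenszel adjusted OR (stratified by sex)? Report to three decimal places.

OR_MH = Σ(aᵢdᵢ/nᵢ) / Σ(bᵢcᵢ/nᵢ), where nᵢ is the stratum total.
Stratum 1 (Women): n = 497; a·d/n = 20·121/497 = 4.8692; b·c/n = 343·13/497 = 8.9718
Stratum 2 (Men): n = 608; a·d/n = 4·329/608 = 2.1645; b·c/n = 233·42/608 = 16.0954
OR_MH = (4.8692 + 2.1645) / (8.9718 + 16.0954) = 7.0337 / 25.0672 = 0.28059

0.281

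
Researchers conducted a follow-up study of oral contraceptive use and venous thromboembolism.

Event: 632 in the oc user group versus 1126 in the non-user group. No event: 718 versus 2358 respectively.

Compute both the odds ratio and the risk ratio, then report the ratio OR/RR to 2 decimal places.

1.27

From the description: a = 632, b = 718, c = 1126, d = 2358.
OR = (632·2358)/(718·1126) = 1490256/808468 = 1.84331
Risk in exposed = 632/1350 = 0.46815; risk in unexposed = 1126/3484 = 0.32319; RR = 1.44852
OR/RR = 1.84331 / 1.44852 = 1.27255
The outcome is not rare, so the OR lies further from 1 than the RR.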